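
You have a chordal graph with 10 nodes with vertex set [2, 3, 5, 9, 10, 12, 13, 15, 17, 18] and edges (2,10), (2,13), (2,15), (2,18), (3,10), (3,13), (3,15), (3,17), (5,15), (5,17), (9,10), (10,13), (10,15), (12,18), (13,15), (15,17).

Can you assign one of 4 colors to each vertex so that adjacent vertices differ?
Yes, G is 4-colorable

A valid 4-coloring: color 1: [9, 15, 18]; color 2: [10, 12, 17]; color 3: [5, 13]; color 4: [2, 3].
(χ(G) = 4 ≤ 4.)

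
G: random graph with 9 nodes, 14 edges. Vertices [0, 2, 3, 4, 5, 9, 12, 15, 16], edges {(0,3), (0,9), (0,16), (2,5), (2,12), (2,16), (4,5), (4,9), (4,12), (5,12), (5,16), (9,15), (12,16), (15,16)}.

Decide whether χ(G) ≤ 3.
No, G is not 3-colorable

The clique on vertices [2, 5, 12, 16] has size 4 > 3, so it alone needs 4 colors.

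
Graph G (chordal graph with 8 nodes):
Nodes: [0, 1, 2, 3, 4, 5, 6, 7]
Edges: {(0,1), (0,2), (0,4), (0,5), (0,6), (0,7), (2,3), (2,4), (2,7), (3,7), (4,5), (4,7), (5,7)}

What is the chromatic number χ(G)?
Clique number ω(G) = 4 (lower bound: χ ≥ ω).
The clique on [0, 2, 4, 7] has size 4, forcing χ ≥ 4, and the coloring below uses 4 colors, so χ(G) = 4.
A valid 4-coloring: color 1: [0, 3]; color 2: [1, 6, 7]; color 3: [4]; color 4: [2, 5].

χ(G) = 4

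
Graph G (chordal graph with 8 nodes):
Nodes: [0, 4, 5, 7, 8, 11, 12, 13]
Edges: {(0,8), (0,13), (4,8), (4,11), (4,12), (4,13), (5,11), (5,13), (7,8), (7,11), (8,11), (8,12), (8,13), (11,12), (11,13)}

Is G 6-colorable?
A valid 6-coloring: color 1: [5, 8]; color 2: [0, 11]; color 3: [7, 12, 13]; color 4: [4].
(χ(G) = 4 ≤ 6.)

Yes, G is 6-colorable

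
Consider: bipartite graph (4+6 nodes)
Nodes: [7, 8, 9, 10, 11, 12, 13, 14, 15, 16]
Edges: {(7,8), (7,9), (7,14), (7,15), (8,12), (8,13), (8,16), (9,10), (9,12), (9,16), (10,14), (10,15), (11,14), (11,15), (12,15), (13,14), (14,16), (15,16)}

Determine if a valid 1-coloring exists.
Edge (8,16) forces its endpoints to differ, so 1 color is not enough.

No, G is not 1-colorable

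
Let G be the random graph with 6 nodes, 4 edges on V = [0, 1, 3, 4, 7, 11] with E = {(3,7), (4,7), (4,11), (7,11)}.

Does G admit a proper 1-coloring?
No, G is not 1-colorable

The clique on vertices [4, 7, 11] has size 3 > 1, so it alone needs 3 colors.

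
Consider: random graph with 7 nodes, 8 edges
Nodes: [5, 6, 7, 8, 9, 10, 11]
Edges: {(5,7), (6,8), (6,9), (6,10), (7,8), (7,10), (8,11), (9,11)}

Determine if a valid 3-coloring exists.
Yes, G is 3-colorable

A valid 3-coloring: color 1: [6, 7, 11]; color 2: [5, 8, 9, 10].
(χ(G) = 2 ≤ 3.)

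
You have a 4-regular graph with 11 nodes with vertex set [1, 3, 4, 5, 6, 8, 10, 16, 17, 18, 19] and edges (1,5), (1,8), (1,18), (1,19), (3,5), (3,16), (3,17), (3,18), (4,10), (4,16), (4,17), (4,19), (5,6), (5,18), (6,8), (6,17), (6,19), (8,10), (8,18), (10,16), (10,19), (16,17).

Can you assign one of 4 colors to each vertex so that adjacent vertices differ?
A valid 4-coloring: color 1: [1, 3, 6, 10]; color 2: [17, 18, 19]; color 3: [4, 5, 8]; color 4: [16].
(χ(G) = 3 ≤ 4.)

Yes, G is 4-colorable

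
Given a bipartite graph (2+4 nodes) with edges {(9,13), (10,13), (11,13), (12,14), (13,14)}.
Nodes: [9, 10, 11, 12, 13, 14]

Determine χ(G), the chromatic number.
Clique number ω(G) = 2 (lower bound: χ ≥ ω).
The graph is bipartite (no odd cycle), so 2 colors suffice: χ(G) = 2.
A valid 2-coloring: color 1: [12, 13]; color 2: [9, 10, 11, 14].

χ(G) = 2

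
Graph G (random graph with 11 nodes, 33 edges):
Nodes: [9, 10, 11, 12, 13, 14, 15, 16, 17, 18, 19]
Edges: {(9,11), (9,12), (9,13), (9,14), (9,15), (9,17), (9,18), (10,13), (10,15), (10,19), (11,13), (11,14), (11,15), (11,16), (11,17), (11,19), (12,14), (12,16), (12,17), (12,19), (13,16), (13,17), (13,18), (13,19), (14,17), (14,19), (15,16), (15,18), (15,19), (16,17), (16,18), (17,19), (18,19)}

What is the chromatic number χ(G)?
Clique number ω(G) = 4 (lower bound: χ ≥ ω).
The clique on [11, 13, 16, 17] has size 4, forcing χ ≥ 4, and the coloring below uses 4 colors, so χ(G) = 4.
A valid 4-coloring: color 1: [9, 16, 19]; color 2: [10, 11, 12, 18]; color 3: [13, 14, 15]; color 4: [17].

χ(G) = 4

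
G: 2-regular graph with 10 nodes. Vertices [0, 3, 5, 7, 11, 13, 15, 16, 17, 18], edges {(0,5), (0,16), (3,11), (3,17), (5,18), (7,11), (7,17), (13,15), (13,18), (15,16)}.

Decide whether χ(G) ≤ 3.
A valid 3-coloring: color 1: [5, 11, 13, 16, 17]; color 2: [0, 3, 7, 15, 18].
(χ(G) = 2 ≤ 3.)

Yes, G is 3-colorable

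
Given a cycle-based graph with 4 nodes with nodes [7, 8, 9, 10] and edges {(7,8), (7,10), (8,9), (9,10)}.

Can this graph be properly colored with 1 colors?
Edge (8,9) forces its endpoints to differ, so 1 color is not enough.

No, G is not 1-colorable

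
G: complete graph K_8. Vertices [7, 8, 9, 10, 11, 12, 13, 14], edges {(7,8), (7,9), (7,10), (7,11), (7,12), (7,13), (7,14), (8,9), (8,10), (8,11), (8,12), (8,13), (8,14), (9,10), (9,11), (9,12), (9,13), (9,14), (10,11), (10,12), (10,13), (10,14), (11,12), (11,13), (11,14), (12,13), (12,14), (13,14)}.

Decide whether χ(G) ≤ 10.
A valid 10-coloring: color 1: [10]; color 2: [9]; color 3: [7]; color 4: [8]; color 5: [11]; color 6: [14]; color 7: [12]; color 8: [13].
(χ(G) = 8 ≤ 10.)

Yes, G is 10-colorable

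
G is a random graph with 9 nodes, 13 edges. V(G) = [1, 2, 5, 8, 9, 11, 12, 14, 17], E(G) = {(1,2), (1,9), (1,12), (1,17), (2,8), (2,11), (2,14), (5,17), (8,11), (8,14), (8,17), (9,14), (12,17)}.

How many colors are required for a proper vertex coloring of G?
Clique number ω(G) = 3 (lower bound: χ ≥ ω).
The clique on [1, 12, 17] has size 3, forcing χ ≥ 3, and the coloring below uses 3 colors, so χ(G) = 3.
A valid 3-coloring: color 1: [1, 5, 11, 14]; color 2: [2, 9, 17]; color 3: [8, 12].

χ(G) = 3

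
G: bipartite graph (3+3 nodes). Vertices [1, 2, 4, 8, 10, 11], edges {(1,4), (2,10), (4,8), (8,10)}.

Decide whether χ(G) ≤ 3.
Yes, G is 3-colorable

A valid 3-coloring: color 1: [4, 10, 11]; color 2: [1, 2, 8].
(χ(G) = 2 ≤ 3.)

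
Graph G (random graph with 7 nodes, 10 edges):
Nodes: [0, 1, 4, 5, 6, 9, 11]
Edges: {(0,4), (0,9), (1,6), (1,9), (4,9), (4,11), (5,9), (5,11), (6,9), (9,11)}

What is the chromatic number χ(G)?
χ(G) = 3

Clique number ω(G) = 3 (lower bound: χ ≥ ω).
The clique on [1, 6, 9] has size 3, forcing χ ≥ 3, and the coloring below uses 3 colors, so χ(G) = 3.
A valid 3-coloring: color 1: [9]; color 2: [1, 4, 5]; color 3: [0, 6, 11].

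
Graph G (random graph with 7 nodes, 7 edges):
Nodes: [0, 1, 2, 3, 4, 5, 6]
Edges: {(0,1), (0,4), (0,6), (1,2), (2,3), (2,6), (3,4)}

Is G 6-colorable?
Yes, G is 6-colorable

A valid 6-coloring: color 1: [0, 2, 5]; color 2: [1, 3, 6]; color 3: [4].
(χ(G) = 3 ≤ 6.)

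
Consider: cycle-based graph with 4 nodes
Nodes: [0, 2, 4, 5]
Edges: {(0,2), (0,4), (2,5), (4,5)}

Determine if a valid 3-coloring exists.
A valid 3-coloring: color 1: [0, 5]; color 2: [2, 4].
(χ(G) = 2 ≤ 3.)

Yes, G is 3-colorable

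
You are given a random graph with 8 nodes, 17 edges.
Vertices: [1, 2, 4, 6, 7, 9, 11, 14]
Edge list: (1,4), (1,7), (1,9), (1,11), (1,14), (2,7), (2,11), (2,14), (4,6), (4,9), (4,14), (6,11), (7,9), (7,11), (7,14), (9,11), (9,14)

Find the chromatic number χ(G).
χ(G) = 4

Clique number ω(G) = 4 (lower bound: χ ≥ ω).
The clique on [1, 7, 9, 11] has size 4, forcing χ ≥ 4, and the coloring below uses 4 colors, so χ(G) = 4.
A valid 4-coloring: color 1: [2, 6, 9]; color 2: [4, 7]; color 3: [11, 14]; color 4: [1].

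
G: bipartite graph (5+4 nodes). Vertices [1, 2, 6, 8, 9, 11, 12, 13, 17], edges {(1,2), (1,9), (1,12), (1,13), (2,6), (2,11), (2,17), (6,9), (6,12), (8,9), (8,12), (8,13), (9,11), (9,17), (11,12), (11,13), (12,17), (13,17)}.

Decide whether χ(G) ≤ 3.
A valid 3-coloring: color 1: [2, 9, 12, 13]; color 2: [1, 6, 8, 11, 17].
(χ(G) = 2 ≤ 3.)

Yes, G is 3-colorable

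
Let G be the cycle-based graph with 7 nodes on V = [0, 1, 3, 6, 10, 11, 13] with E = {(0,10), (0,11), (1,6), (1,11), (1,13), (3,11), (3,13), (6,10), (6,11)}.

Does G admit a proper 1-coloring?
The clique on vertices [1, 6, 11] has size 3 > 1, so it alone needs 3 colors.

No, G is not 1-colorable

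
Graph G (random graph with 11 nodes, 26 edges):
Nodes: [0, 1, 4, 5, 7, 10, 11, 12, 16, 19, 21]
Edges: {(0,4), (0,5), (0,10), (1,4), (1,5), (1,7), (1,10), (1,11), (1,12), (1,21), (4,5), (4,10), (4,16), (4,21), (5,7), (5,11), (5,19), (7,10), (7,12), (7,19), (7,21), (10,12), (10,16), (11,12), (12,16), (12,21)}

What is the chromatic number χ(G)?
Clique number ω(G) = 4 (lower bound: χ ≥ ω).
The clique on [1, 7, 10, 12] has size 4, forcing χ ≥ 4, and the coloring below uses 4 colors, so χ(G) = 4.
A valid 4-coloring: color 1: [0, 1, 16, 19]; color 2: [5, 10, 21]; color 3: [4, 12]; color 4: [7, 11].

χ(G) = 4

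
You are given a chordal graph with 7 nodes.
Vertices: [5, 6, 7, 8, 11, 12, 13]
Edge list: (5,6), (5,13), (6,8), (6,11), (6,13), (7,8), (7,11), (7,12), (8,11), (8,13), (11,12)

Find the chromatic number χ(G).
χ(G) = 3

Clique number ω(G) = 3 (lower bound: χ ≥ ω).
The clique on [7, 11, 12] has size 3, forcing χ ≥ 3, and the coloring below uses 3 colors, so χ(G) = 3.
A valid 3-coloring: color 1: [6, 7]; color 2: [5, 8, 12]; color 3: [11, 13].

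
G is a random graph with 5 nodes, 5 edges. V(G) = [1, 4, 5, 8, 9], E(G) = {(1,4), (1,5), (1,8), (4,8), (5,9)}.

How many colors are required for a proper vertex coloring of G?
χ(G) = 3

Clique number ω(G) = 3 (lower bound: χ ≥ ω).
The clique on [1, 4, 8] has size 3, forcing χ ≥ 3, and the coloring below uses 3 colors, so χ(G) = 3.
A valid 3-coloring: color 1: [1, 9]; color 2: [5, 8]; color 3: [4].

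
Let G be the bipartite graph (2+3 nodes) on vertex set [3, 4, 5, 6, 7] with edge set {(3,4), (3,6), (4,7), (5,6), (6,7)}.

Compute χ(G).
χ(G) = 2

Clique number ω(G) = 2 (lower bound: χ ≥ ω).
The graph is bipartite (no odd cycle), so 2 colors suffice: χ(G) = 2.
A valid 2-coloring: color 1: [4, 6]; color 2: [3, 5, 7].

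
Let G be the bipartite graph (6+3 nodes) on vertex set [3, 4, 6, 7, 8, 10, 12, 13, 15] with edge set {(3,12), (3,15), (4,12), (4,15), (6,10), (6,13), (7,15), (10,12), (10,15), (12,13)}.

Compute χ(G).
Clique number ω(G) = 2 (lower bound: χ ≥ ω).
The graph is bipartite (no odd cycle), so 2 colors suffice: χ(G) = 2.
A valid 2-coloring: color 1: [6, 8, 12, 15]; color 2: [3, 4, 7, 10, 13].

χ(G) = 2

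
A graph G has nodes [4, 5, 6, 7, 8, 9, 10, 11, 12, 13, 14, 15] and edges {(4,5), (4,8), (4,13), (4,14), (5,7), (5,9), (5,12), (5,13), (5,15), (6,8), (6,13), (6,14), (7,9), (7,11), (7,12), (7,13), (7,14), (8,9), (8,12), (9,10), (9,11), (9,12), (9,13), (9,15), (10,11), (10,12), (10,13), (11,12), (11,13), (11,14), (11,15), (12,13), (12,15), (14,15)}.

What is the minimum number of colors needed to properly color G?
Clique number ω(G) = 5 (lower bound: χ ≥ ω).
The clique on [9, 10, 11, 12, 13] has size 5, forcing χ ≥ 5, and the coloring below uses 5 colors, so χ(G) = 5.
A valid 5-coloring: color 1: [8, 13, 15]; color 2: [12, 14]; color 3: [4, 6, 9]; color 4: [5, 11]; color 5: [7, 10].

χ(G) = 5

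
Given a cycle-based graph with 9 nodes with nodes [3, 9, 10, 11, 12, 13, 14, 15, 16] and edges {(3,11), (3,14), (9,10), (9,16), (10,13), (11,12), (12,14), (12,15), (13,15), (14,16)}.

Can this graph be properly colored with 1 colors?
Edge (3,11) forces its endpoints to differ, so 1 color is not enough.

No, G is not 1-colorable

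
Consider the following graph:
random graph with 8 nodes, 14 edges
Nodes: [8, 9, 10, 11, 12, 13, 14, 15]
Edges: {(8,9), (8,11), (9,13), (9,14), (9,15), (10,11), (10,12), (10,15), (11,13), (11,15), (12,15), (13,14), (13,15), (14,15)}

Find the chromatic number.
Clique number ω(G) = 4 (lower bound: χ ≥ ω).
The clique on [9, 13, 14, 15] has size 4, forcing χ ≥ 4, and the coloring below uses 4 colors, so χ(G) = 4.
A valid 4-coloring: color 1: [8, 15]; color 2: [9, 11, 12]; color 3: [10, 13]; color 4: [14].

χ(G) = 4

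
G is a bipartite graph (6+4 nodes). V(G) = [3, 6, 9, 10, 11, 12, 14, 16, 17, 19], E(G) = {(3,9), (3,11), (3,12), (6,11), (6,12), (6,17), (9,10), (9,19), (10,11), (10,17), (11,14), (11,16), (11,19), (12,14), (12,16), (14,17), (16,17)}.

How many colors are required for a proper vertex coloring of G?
χ(G) = 2

Clique number ω(G) = 2 (lower bound: χ ≥ ω).
The graph is bipartite (no odd cycle), so 2 colors suffice: χ(G) = 2.
A valid 2-coloring: color 1: [9, 11, 12, 17]; color 2: [3, 6, 10, 14, 16, 19].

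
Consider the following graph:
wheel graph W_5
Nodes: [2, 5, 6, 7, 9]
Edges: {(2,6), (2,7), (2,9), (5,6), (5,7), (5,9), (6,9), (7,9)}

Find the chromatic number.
Clique number ω(G) = 3 (lower bound: χ ≥ ω).
The clique on [2, 6, 9] has size 3, forcing χ ≥ 3, and the coloring below uses 3 colors, so χ(G) = 3.
A valid 3-coloring: color 1: [9]; color 2: [6, 7]; color 3: [2, 5].

χ(G) = 3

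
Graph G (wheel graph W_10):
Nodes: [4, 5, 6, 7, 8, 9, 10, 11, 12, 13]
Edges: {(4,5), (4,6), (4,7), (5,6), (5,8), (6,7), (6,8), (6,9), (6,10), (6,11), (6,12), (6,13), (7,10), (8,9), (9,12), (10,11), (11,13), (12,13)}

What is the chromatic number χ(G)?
χ(G) = 4

Clique number ω(G) = 3 (lower bound: χ ≥ ω).
Odd cycle [4, 5, 8, 9, 12, 13, 11, 10, 7] needs 3 colors (χ ≥ 3).
Vertex 6 is adjacent to every vertex of [4, 5, 7, 8, 9, 10, 11, 12, 13], which already need 3 colors among themselves, so 6 needs a new color (χ ≥ 4).
The coloring below uses 4 colors, so χ(G) = 4.
A valid 4-coloring: color 1: [6]; color 2: [4, 8, 10, 12]; color 3: [5, 7, 9, 13]; color 4: [11].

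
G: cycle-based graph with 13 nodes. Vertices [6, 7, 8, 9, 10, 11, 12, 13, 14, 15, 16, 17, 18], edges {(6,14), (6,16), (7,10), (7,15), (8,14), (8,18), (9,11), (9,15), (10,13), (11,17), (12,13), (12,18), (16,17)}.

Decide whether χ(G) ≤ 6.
Yes, G is 6-colorable

A valid 6-coloring: color 1: [7, 9, 13, 14, 17, 18]; color 2: [8, 10, 11, 12, 15, 16]; color 3: [6].
(χ(G) = 3 ≤ 6.)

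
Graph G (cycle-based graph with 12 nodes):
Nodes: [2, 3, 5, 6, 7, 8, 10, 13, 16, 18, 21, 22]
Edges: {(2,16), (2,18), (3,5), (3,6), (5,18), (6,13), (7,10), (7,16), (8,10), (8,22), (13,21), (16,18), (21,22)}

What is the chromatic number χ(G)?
χ(G) = 3

Clique number ω(G) = 3 (lower bound: χ ≥ ω).
The clique on [2, 16, 18] has size 3, forcing χ ≥ 3, and the coloring below uses 3 colors, so χ(G) = 3.
A valid 3-coloring: color 1: [5, 6, 10, 16, 22]; color 2: [3, 7, 8, 18, 21]; color 3: [2, 13].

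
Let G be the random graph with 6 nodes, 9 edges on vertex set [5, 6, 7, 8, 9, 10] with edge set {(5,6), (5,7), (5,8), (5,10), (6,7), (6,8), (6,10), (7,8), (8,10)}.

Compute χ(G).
χ(G) = 4

Clique number ω(G) = 4 (lower bound: χ ≥ ω).
The clique on [5, 6, 8, 10] has size 4, forcing χ ≥ 4, and the coloring below uses 4 colors, so χ(G) = 4.
A valid 4-coloring: color 1: [8, 9]; color 2: [6]; color 3: [5]; color 4: [7, 10].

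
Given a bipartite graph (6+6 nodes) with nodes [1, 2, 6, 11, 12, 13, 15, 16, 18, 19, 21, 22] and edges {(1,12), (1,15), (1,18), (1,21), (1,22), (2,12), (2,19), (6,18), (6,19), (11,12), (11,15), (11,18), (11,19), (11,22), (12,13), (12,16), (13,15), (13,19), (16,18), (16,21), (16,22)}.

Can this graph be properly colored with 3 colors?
Yes, G is 3-colorable

A valid 3-coloring: color 1: [1, 2, 6, 11, 13, 16]; color 2: [12, 15, 18, 19, 21, 22].
(χ(G) = 2 ≤ 3.)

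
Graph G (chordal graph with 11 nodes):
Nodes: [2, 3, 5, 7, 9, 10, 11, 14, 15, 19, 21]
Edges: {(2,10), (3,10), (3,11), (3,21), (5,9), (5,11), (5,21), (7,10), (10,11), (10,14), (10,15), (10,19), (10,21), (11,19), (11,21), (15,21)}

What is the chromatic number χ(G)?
χ(G) = 4

Clique number ω(G) = 4 (lower bound: χ ≥ ω).
The clique on [3, 10, 11, 21] has size 4, forcing χ ≥ 4, and the coloring below uses 4 colors, so χ(G) = 4.
A valid 4-coloring: color 1: [5, 10]; color 2: [2, 7, 9, 14, 19, 21]; color 3: [11, 15]; color 4: [3].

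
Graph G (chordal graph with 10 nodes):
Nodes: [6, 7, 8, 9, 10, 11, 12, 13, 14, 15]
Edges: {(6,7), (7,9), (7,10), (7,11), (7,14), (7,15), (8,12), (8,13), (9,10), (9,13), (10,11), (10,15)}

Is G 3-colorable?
A valid 3-coloring: color 1: [7, 12, 13]; color 2: [6, 8, 10, 14]; color 3: [9, 11, 15].
(χ(G) = 3 ≤ 3.)

Yes, G is 3-colorable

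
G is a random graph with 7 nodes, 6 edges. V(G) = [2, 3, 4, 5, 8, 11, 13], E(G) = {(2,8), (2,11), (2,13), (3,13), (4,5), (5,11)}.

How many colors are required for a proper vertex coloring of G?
χ(G) = 2

Clique number ω(G) = 2 (lower bound: χ ≥ ω).
The graph is bipartite (no odd cycle), so 2 colors suffice: χ(G) = 2.
A valid 2-coloring: color 1: [2, 3, 5]; color 2: [4, 8, 11, 13].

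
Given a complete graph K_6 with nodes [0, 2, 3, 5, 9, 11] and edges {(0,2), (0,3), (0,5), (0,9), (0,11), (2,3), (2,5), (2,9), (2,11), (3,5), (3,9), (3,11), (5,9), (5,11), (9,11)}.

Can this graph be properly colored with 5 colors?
The clique on vertices [0, 2, 3, 5, 9, 11] has size 6 > 5, so it alone needs 6 colors.

No, G is not 5-colorable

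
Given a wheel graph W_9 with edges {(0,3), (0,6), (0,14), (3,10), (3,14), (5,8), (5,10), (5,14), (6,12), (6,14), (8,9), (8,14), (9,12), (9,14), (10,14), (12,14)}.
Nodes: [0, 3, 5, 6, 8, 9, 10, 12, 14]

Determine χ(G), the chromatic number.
Clique number ω(G) = 3 (lower bound: χ ≥ ω).
The clique on [0, 3, 14] has size 3, forcing χ ≥ 3, and the coloring below uses 3 colors, so χ(G) = 3.
A valid 3-coloring: color 1: [14]; color 2: [0, 8, 10, 12]; color 3: [3, 5, 6, 9].

χ(G) = 3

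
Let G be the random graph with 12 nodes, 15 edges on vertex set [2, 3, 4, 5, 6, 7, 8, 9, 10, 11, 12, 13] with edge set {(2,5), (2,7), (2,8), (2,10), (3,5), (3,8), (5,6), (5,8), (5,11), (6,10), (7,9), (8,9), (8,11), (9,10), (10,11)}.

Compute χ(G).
Clique number ω(G) = 3 (lower bound: χ ≥ ω).
The clique on [3, 5, 8] has size 3, forcing χ ≥ 3, and the coloring below uses 3 colors, so χ(G) = 3.
A valid 3-coloring: color 1: [4, 7, 8, 10, 12, 13]; color 2: [5, 9]; color 3: [2, 3, 6, 11].

χ(G) = 3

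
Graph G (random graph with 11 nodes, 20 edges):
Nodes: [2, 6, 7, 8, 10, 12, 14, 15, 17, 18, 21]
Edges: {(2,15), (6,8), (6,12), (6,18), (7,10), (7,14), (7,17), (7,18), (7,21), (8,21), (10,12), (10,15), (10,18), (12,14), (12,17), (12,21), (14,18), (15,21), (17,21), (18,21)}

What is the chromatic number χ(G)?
χ(G) = 3

Clique number ω(G) = 3 (lower bound: χ ≥ ω).
The clique on [7, 10, 18] has size 3, forcing χ ≥ 3, and the coloring below uses 3 colors, so χ(G) = 3.
A valid 3-coloring: color 1: [2, 6, 10, 14, 21]; color 2: [7, 8, 12, 15]; color 3: [17, 18].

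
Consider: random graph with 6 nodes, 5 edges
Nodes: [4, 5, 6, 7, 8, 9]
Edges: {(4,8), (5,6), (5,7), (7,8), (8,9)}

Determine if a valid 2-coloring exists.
Yes, G is 2-colorable

A valid 2-coloring: color 1: [5, 8]; color 2: [4, 6, 7, 9].
(χ(G) = 2 ≤ 2.)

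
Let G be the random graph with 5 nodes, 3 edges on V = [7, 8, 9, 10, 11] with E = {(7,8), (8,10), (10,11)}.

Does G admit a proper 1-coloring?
No, G is not 1-colorable

Edge (8,10) forces its endpoints to differ, so 1 color is not enough.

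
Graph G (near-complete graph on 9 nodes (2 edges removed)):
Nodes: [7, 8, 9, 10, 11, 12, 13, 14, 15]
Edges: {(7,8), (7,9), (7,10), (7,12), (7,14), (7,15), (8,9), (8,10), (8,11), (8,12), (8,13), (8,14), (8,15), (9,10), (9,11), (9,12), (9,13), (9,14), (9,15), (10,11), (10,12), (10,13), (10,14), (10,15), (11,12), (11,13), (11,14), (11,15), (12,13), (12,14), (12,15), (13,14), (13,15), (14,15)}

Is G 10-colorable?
A valid 10-coloring: color 1: [15]; color 2: [9]; color 3: [10]; color 4: [8]; color 5: [12]; color 6: [14]; color 7: [7, 13]; color 8: [11].
(χ(G) = 8 ≤ 10.)

Yes, G is 10-colorable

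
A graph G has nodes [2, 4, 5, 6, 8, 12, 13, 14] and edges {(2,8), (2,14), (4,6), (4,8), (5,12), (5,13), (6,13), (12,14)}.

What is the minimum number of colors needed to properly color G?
Clique number ω(G) = 2 (lower bound: χ ≥ ω).
The graph is bipartite (no odd cycle), so 2 colors suffice: χ(G) = 2.
A valid 2-coloring: color 1: [2, 4, 12, 13]; color 2: [5, 6, 8, 14].

χ(G) = 2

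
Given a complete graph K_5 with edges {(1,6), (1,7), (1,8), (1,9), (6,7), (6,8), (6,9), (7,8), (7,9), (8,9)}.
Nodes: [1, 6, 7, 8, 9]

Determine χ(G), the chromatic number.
Clique number ω(G) = 5 (lower bound: χ ≥ ω).
The clique on [1, 6, 7, 8, 9] has size 5, forcing χ ≥ 5, and the coloring below uses 5 colors, so χ(G) = 5.
A valid 5-coloring: color 1: [9]; color 2: [8]; color 3: [7]; color 4: [6]; color 5: [1].

χ(G) = 5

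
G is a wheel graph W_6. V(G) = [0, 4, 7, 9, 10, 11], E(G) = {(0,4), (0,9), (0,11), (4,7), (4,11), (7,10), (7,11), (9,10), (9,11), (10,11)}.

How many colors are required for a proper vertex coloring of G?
Clique number ω(G) = 3 (lower bound: χ ≥ ω).
Odd cycle [9, 0, 4, 7, 10] needs 3 colors (χ ≥ 3).
Vertex 11 is adjacent to every vertex of [0, 4, 7, 9, 10], which already need 3 colors among themselves, so 11 needs a new color (χ ≥ 4).
The coloring below uses 4 colors, so χ(G) = 4.
A valid 4-coloring: color 1: [11]; color 2: [7, 9]; color 3: [0, 10]; color 4: [4].

χ(G) = 4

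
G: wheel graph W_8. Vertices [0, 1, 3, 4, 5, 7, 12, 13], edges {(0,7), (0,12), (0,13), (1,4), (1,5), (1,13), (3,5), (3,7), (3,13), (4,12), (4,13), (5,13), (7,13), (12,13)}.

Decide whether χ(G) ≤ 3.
Odd cycle [0, 12, 4, 1, 5, 3, 7] needs 3 colors (χ ≥ 3).
Vertex 13 is adjacent to every vertex of [0, 1, 3, 4, 5, 7, 12], which already need 3 colors among themselves, so 13 needs a new color (χ ≥ 4).
Hence χ(G) ≥ 4 > 3, so no proper 3-coloring exists.

No, G is not 3-colorable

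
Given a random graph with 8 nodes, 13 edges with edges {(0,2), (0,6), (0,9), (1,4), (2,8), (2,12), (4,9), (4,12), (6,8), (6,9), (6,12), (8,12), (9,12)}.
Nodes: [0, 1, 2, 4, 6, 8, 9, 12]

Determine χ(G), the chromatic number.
Clique number ω(G) = 3 (lower bound: χ ≥ ω).
The clique on [0, 6, 9] has size 3, forcing χ ≥ 3, and the coloring below uses 3 colors, so χ(G) = 3.
A valid 3-coloring: color 1: [0, 1, 12]; color 2: [8, 9]; color 3: [2, 4, 6].

χ(G) = 3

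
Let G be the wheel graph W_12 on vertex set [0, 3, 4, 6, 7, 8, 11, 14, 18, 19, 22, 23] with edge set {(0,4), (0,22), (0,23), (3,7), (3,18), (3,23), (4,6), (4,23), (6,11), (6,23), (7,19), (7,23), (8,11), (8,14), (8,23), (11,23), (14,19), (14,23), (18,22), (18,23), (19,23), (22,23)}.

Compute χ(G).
χ(G) = 4

Clique number ω(G) = 3 (lower bound: χ ≥ ω).
Odd cycle [22, 18, 3, 7, 19, 14, 8, 11, 6, 4, 0] needs 3 colors (χ ≥ 3).
Vertex 23 is adjacent to every vertex of [0, 3, 4, 6, 7, 8, 11, 14, 18, 19, 22], which already need 3 colors among themselves, so 23 needs a new color (χ ≥ 4).
The coloring below uses 4 colors, so χ(G) = 4.
A valid 4-coloring: color 1: [23]; color 2: [3, 4, 8, 19, 22]; color 3: [0, 7, 11, 14, 18]; color 4: [6].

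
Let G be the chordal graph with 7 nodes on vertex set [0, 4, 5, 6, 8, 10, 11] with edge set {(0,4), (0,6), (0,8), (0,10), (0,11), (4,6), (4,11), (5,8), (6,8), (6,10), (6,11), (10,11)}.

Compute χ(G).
χ(G) = 4

Clique number ω(G) = 4 (lower bound: χ ≥ ω).
The clique on [0, 6, 10, 11] has size 4, forcing χ ≥ 4, and the coloring below uses 4 colors, so χ(G) = 4.
A valid 4-coloring: color 1: [5, 6]; color 2: [0]; color 3: [8, 11]; color 4: [4, 10].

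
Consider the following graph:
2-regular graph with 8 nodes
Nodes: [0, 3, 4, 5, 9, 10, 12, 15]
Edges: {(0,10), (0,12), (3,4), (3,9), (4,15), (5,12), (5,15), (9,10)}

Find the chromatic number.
Clique number ω(G) = 2 (lower bound: χ ≥ ω).
The graph is bipartite (no odd cycle), so 2 colors suffice: χ(G) = 2.
A valid 2-coloring: color 1: [3, 10, 12, 15]; color 2: [0, 4, 5, 9].

χ(G) = 2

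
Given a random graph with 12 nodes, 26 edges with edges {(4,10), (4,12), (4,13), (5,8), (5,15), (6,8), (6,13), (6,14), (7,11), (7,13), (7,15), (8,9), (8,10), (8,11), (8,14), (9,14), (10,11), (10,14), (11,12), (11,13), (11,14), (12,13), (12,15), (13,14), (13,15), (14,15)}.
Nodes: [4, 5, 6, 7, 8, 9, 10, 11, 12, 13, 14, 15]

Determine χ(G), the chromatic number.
χ(G) = 4

Clique number ω(G) = 4 (lower bound: χ ≥ ω).
The clique on [8, 10, 11, 14] has size 4, forcing χ ≥ 4, and the coloring below uses 4 colors, so χ(G) = 4.
A valid 4-coloring: color 1: [8, 13]; color 2: [5, 7, 12, 14]; color 3: [4, 6, 9, 11, 15]; color 4: [10].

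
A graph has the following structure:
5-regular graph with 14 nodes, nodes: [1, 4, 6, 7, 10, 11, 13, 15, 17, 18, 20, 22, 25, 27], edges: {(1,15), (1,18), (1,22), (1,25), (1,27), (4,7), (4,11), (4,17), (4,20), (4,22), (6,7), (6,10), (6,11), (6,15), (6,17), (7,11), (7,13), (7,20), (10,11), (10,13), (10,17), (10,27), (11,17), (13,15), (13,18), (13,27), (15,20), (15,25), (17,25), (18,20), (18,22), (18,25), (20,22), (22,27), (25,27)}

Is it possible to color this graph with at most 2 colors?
No, G is not 2-colorable

The clique on vertices [6, 10, 11, 17] has size 4 > 2, so it alone needs 4 colors.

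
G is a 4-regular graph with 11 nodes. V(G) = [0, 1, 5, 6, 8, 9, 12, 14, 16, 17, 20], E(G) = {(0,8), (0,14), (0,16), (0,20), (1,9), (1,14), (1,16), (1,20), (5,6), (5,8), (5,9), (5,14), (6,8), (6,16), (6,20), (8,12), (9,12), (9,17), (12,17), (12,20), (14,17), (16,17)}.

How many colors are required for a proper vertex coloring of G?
Clique number ω(G) = 3 (lower bound: χ ≥ ω).
The clique on [5, 6, 8] has size 3, forcing χ ≥ 3, and the coloring below uses 3 colors, so χ(G) = 3.
A valid 3-coloring: color 1: [8, 9, 14, 16, 20]; color 2: [0, 1, 5, 17]; color 3: [6, 12].

χ(G) = 3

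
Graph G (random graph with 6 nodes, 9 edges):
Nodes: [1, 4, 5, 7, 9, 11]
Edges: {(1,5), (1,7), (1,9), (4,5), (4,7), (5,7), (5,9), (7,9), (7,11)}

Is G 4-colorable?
Yes, G is 4-colorable

A valid 4-coloring: color 1: [7]; color 2: [5, 11]; color 3: [1, 4]; color 4: [9].
(χ(G) = 4 ≤ 4.)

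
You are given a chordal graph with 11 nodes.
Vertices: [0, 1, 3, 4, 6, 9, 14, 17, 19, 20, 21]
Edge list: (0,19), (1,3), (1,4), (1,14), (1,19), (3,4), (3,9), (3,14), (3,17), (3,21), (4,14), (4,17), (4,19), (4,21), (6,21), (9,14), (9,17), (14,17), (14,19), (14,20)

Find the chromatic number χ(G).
Clique number ω(G) = 4 (lower bound: χ ≥ ω).
The clique on [1, 4, 14, 19] has size 4, forcing χ ≥ 4, and the coloring below uses 4 colors, so χ(G) = 4.
A valid 4-coloring: color 1: [0, 14, 21]; color 2: [3, 6, 19, 20]; color 3: [4, 9]; color 4: [1, 17].

χ(G) = 4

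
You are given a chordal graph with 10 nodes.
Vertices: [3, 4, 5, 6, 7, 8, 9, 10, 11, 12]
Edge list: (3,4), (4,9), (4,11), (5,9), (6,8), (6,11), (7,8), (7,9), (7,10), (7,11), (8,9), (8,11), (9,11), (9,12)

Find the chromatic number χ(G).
Clique number ω(G) = 4 (lower bound: χ ≥ ω).
The clique on [7, 8, 9, 11] has size 4, forcing χ ≥ 4, and the coloring below uses 4 colors, so χ(G) = 4.
A valid 4-coloring: color 1: [3, 6, 9, 10]; color 2: [5, 11, 12]; color 3: [4, 8]; color 4: [7].

χ(G) = 4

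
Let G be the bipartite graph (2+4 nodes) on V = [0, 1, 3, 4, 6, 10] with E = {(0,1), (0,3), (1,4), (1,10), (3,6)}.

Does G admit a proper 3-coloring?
A valid 3-coloring: color 1: [1, 3]; color 2: [0, 4, 6, 10].
(χ(G) = 2 ≤ 3.)

Yes, G is 3-colorable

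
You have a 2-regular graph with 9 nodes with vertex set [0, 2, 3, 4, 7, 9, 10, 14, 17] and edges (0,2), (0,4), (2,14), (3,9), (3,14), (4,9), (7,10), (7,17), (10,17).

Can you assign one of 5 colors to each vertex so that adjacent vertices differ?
Yes, G is 5-colorable

A valid 5-coloring: color 1: [2, 3, 4, 7]; color 2: [0, 9, 14, 17]; color 3: [10].
(χ(G) = 3 ≤ 5.)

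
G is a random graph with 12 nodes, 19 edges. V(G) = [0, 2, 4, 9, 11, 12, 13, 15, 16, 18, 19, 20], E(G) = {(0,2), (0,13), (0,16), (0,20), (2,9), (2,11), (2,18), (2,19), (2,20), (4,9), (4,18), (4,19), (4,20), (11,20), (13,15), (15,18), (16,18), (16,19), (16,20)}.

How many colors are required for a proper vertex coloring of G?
χ(G) = 3

Clique number ω(G) = 3 (lower bound: χ ≥ ω).
The clique on [0, 2, 20] has size 3, forcing χ ≥ 3, and the coloring below uses 3 colors, so χ(G) = 3.
A valid 3-coloring: color 1: [2, 4, 12, 15, 16]; color 2: [9, 13, 18, 19, 20]; color 3: [0, 11].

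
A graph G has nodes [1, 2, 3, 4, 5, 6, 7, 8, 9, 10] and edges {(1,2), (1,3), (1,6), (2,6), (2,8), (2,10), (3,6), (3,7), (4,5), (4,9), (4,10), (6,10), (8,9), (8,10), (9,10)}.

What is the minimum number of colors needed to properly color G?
Clique number ω(G) = 3 (lower bound: χ ≥ ω).
The clique on [1, 2, 6] has size 3, forcing χ ≥ 3, and the coloring below uses 3 colors, so χ(G) = 3.
A valid 3-coloring: color 1: [1, 5, 7, 10]; color 2: [4, 6, 8]; color 3: [2, 3, 9].

χ(G) = 3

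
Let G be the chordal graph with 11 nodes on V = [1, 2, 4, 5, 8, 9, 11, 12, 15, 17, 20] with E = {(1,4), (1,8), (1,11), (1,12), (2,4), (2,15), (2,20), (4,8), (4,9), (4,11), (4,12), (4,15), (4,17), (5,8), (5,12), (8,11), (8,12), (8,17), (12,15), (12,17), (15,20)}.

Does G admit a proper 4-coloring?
Yes, G is 4-colorable

A valid 4-coloring: color 1: [4, 5, 20]; color 2: [2, 9, 11, 12]; color 3: [8, 15]; color 4: [1, 17].
(χ(G) = 4 ≤ 4.)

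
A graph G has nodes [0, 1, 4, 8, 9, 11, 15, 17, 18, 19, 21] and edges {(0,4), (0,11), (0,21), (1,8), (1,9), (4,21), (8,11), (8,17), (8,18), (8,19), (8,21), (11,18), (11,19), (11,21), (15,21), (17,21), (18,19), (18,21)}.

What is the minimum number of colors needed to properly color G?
Clique number ω(G) = 4 (lower bound: χ ≥ ω).
The clique on [8, 11, 18, 19] has size 4, forcing χ ≥ 4, and the coloring below uses 4 colors, so χ(G) = 4.
A valid 4-coloring: color 1: [1, 19, 21]; color 2: [0, 8, 9, 15]; color 3: [4, 11, 17]; color 4: [18].

χ(G) = 4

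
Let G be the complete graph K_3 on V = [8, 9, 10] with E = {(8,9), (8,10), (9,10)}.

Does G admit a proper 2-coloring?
No, G is not 2-colorable

The clique on vertices [8, 9, 10] has size 3 > 2, so it alone needs 3 colors.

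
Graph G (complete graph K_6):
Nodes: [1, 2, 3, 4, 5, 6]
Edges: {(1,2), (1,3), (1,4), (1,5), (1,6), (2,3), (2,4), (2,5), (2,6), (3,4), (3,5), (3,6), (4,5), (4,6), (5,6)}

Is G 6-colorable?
Yes, G is 6-colorable

A valid 6-coloring: color 1: [1]; color 2: [3]; color 3: [4]; color 4: [6]; color 5: [2]; color 6: [5].
(χ(G) = 6 ≤ 6.)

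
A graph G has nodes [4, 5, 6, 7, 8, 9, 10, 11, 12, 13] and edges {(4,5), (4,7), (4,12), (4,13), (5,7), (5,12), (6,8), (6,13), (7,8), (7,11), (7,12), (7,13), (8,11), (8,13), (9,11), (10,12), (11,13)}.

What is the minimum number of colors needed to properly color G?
χ(G) = 4

Clique number ω(G) = 4 (lower bound: χ ≥ ω).
The clique on [7, 8, 11, 13] has size 4, forcing χ ≥ 4, and the coloring below uses 4 colors, so χ(G) = 4.
A valid 4-coloring: color 1: [6, 7, 9, 10]; color 2: [12, 13]; color 3: [4, 8]; color 4: [5, 11].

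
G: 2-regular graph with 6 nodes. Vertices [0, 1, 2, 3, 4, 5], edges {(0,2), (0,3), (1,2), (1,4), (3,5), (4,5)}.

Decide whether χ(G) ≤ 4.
Yes, G is 4-colorable

A valid 4-coloring: color 1: [0, 1, 5]; color 2: [2, 3, 4].
(χ(G) = 2 ≤ 4.)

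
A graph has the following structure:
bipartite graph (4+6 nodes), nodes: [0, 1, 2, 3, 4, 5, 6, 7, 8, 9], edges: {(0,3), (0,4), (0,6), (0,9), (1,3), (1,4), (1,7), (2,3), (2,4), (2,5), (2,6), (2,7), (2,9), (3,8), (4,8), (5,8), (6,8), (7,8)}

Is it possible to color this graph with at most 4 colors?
A valid 4-coloring: color 1: [0, 1, 2, 8]; color 2: [3, 4, 5, 6, 7, 9].
(χ(G) = 2 ≤ 4.)

Yes, G is 4-colorable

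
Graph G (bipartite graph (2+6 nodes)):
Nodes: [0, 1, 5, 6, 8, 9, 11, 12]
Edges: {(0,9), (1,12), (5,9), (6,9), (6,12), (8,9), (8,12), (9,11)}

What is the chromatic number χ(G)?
χ(G) = 2

Clique number ω(G) = 2 (lower bound: χ ≥ ω).
The graph is bipartite (no odd cycle), so 2 colors suffice: χ(G) = 2.
A valid 2-coloring: color 1: [9, 12]; color 2: [0, 1, 5, 6, 8, 11].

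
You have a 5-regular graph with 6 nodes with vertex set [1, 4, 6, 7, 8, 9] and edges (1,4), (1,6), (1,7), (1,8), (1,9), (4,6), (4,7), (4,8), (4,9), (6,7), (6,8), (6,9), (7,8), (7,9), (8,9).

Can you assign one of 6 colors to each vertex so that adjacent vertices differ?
A valid 6-coloring: color 1: [9]; color 2: [4]; color 3: [6]; color 4: [7]; color 5: [8]; color 6: [1].
(χ(G) = 6 ≤ 6.)

Yes, G is 6-colorable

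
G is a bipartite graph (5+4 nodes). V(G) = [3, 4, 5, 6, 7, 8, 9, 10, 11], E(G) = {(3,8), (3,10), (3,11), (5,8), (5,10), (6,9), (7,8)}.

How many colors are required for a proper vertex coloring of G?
Clique number ω(G) = 2 (lower bound: χ ≥ ω).
The graph is bipartite (no odd cycle), so 2 colors suffice: χ(G) = 2.
A valid 2-coloring: color 1: [3, 4, 5, 6, 7]; color 2: [8, 9, 10, 11].

χ(G) = 2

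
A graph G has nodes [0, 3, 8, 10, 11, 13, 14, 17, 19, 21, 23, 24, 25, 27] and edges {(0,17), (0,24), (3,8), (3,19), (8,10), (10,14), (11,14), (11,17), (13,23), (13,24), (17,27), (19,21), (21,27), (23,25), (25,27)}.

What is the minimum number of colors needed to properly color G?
Clique number ω(G) = 2 (lower bound: χ ≥ ω).
Odd cycle [25, 23, 13, 24, 0, 17, 27] needs 3 colors (χ ≥ 3).
The coloring below uses 3 colors, so χ(G) = 3.
A valid 3-coloring: color 1: [3, 10, 11, 23, 24, 27]; color 2: [8, 13, 14, 17, 19, 25]; color 3: [0, 21].

χ(G) = 3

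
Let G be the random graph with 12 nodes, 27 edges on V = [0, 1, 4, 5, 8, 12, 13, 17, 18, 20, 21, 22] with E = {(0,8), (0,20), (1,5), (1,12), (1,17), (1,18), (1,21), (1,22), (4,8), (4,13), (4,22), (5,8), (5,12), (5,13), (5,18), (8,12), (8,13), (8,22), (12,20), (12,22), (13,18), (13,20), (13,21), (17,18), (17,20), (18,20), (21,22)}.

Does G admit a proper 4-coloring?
Yes, G is 4-colorable

A valid 4-coloring: color 1: [0, 1, 13]; color 2: [5, 20, 22]; color 3: [8, 18, 21]; color 4: [4, 12, 17].
(χ(G) = 4 ≤ 4.)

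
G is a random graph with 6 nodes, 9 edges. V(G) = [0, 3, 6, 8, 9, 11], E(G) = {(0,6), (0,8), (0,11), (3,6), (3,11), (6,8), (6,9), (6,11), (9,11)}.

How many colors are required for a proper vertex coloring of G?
Clique number ω(G) = 3 (lower bound: χ ≥ ω).
The clique on [0, 6, 8] has size 3, forcing χ ≥ 3, and the coloring below uses 3 colors, so χ(G) = 3.
A valid 3-coloring: color 1: [6]; color 2: [8, 11]; color 3: [0, 3, 9].

χ(G) = 3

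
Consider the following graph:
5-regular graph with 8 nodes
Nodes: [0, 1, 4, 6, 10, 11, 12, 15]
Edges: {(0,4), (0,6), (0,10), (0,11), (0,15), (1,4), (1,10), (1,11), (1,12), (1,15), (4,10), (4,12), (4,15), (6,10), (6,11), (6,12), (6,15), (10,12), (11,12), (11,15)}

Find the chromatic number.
χ(G) = 4

Clique number ω(G) = 4 (lower bound: χ ≥ ω).
The clique on [0, 6, 11, 15] has size 4, forcing χ ≥ 4, and the coloring below uses 4 colors, so χ(G) = 4.
A valid 4-coloring: color 1: [10, 11]; color 2: [4, 6]; color 3: [12, 15]; color 4: [0, 1].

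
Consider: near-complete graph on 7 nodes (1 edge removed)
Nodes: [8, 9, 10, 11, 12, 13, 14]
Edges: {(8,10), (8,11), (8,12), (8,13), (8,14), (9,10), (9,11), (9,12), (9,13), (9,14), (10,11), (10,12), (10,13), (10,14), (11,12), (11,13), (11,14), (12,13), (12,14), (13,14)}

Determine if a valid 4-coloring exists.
No, G is not 4-colorable

The clique on vertices [8, 10, 11, 12, 13, 14] has size 6 > 4, so it alone needs 6 colors.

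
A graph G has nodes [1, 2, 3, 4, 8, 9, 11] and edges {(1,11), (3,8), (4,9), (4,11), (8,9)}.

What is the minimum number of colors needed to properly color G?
χ(G) = 2

Clique number ω(G) = 2 (lower bound: χ ≥ ω).
The graph is bipartite (no odd cycle), so 2 colors suffice: χ(G) = 2.
A valid 2-coloring: color 1: [2, 3, 9, 11]; color 2: [1, 4, 8].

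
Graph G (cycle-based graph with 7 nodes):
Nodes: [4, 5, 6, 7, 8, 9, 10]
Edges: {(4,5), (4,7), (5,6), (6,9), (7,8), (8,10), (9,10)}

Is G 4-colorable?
Yes, G is 4-colorable

A valid 4-coloring: color 1: [5, 7, 10]; color 2: [4, 6, 8]; color 3: [9].
(χ(G) = 3 ≤ 4.)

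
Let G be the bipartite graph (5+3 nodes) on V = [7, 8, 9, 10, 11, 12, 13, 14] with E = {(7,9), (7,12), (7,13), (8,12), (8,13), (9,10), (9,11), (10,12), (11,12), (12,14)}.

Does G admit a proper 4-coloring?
A valid 4-coloring: color 1: [9, 12, 13]; color 2: [7, 8, 10, 11, 14].
(χ(G) = 2 ≤ 4.)

Yes, G is 4-colorable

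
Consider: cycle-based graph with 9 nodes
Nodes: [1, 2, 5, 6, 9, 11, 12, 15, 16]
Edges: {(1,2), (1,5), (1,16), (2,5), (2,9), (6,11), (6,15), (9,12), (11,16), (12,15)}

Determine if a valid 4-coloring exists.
A valid 4-coloring: color 1: [2, 6, 12, 16]; color 2: [1, 9, 11, 15]; color 3: [5].
(χ(G) = 3 ≤ 4.)

Yes, G is 4-colorable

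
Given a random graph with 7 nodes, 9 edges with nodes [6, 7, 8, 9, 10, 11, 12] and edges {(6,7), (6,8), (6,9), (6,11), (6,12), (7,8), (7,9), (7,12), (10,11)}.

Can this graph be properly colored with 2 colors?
No, G is not 2-colorable

The clique on vertices [6, 7, 8] has size 3 > 2, so it alone needs 3 colors.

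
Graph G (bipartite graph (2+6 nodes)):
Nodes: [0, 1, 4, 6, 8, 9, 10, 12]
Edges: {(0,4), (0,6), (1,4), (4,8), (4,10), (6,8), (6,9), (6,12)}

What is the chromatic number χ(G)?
Clique number ω(G) = 2 (lower bound: χ ≥ ω).
The graph is bipartite (no odd cycle), so 2 colors suffice: χ(G) = 2.
A valid 2-coloring: color 1: [4, 6]; color 2: [0, 1, 8, 9, 10, 12].

χ(G) = 2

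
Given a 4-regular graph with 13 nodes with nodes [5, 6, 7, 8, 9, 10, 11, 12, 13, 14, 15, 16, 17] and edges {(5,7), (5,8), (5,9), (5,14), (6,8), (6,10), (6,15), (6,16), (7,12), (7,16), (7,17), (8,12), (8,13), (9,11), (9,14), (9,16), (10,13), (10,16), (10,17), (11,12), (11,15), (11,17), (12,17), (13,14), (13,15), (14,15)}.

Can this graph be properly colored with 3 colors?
Yes, G is 3-colorable

A valid 3-coloring: color 1: [6, 9, 13, 17]; color 2: [5, 12, 15, 16]; color 3: [7, 8, 10, 11, 14].
(χ(G) = 3 ≤ 3.)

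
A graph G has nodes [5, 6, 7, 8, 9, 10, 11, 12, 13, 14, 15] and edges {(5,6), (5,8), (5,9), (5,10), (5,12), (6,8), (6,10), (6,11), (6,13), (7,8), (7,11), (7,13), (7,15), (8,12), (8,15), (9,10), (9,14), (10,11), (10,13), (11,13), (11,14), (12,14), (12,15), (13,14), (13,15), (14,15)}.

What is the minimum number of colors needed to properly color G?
χ(G) = 4

Clique number ω(G) = 4 (lower bound: χ ≥ ω).
The clique on [6, 10, 11, 13] has size 4, forcing χ ≥ 4, and the coloring below uses 4 colors, so χ(G) = 4.
A valid 4-coloring: color 1: [5, 13]; color 2: [9, 11, 15]; color 3: [8, 10, 14]; color 4: [6, 7, 12].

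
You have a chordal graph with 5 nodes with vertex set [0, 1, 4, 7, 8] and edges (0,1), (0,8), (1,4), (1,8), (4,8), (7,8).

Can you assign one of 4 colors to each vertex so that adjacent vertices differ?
A valid 4-coloring: color 1: [8]; color 2: [1, 7]; color 3: [0, 4].
(χ(G) = 3 ≤ 4.)

Yes, G is 4-colorable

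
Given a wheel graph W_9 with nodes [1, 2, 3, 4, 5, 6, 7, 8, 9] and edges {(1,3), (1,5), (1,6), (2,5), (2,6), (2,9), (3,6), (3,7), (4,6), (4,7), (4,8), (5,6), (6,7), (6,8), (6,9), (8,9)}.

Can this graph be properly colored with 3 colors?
Yes, G is 3-colorable

A valid 3-coloring: color 1: [6]; color 2: [1, 2, 7, 8]; color 3: [3, 4, 5, 9].
(χ(G) = 3 ≤ 3.)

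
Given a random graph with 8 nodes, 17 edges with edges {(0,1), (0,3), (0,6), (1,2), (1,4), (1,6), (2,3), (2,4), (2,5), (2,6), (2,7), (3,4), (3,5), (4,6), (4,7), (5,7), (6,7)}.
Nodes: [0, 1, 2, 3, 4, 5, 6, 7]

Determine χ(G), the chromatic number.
Clique number ω(G) = 4 (lower bound: χ ≥ ω).
The clique on [1, 2, 4, 6] has size 4, forcing χ ≥ 4, and the coloring below uses 4 colors, so χ(G) = 4.
A valid 4-coloring: color 1: [0, 2]; color 2: [4, 5]; color 3: [3, 6]; color 4: [1, 7].

χ(G) = 4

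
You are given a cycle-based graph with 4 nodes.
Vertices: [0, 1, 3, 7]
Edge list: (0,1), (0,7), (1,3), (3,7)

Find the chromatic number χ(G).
Clique number ω(G) = 2 (lower bound: χ ≥ ω).
The graph is bipartite (no odd cycle), so 2 colors suffice: χ(G) = 2.
A valid 2-coloring: color 1: [1, 7]; color 2: [0, 3].

χ(G) = 2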